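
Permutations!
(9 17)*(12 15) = [0, 1, 2, 3, 4, 5, 6, 7, 8, 17, 10, 11, 15, 13, 14, 12, 16, 9] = (9 17)(12 15)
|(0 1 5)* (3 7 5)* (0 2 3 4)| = |(0 1 4)(2 3 7 5)| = 12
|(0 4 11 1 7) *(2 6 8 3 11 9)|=|(0 4 9 2 6 8 3 11 1 7)|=10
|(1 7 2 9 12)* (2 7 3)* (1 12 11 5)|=6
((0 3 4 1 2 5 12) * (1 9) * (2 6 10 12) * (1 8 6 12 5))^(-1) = (0 12 1 2 5 10 6 8 9 4 3)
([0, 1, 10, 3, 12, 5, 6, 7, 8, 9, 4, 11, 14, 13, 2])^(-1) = [0, 1, 14, 3, 10, 5, 6, 7, 8, 9, 2, 11, 4, 13, 12]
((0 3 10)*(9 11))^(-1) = (0 10 3)(9 11)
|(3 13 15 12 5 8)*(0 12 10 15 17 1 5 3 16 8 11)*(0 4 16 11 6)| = |(0 12 3 13 17 1 5 6)(4 16 8 11)(10 15)| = 8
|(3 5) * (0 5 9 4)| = 5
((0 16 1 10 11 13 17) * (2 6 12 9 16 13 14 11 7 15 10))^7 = (0 13 17)(1 2 6 12 9 16)(7 15 10)(11 14)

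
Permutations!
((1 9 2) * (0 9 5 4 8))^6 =(0 8 4 5 1 2 9)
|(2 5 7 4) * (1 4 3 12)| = |(1 4 2 5 7 3 12)| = 7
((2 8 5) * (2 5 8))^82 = (8)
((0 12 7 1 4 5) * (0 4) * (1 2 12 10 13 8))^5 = (13)(2 7 12)(4 5)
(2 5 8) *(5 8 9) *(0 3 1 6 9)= (0 3 1 6 9 5)(2 8)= [3, 6, 8, 1, 4, 0, 9, 7, 2, 5]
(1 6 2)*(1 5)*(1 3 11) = (1 6 2 5 3 11) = [0, 6, 5, 11, 4, 3, 2, 7, 8, 9, 10, 1]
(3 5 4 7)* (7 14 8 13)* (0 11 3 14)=(0 11 3 5 4)(7 14 8 13)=[11, 1, 2, 5, 0, 4, 6, 14, 13, 9, 10, 3, 12, 7, 8]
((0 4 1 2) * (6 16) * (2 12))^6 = (16)(0 4 1 12 2) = ((0 4 1 12 2)(6 16))^6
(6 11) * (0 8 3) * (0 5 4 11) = (0 8 3 5 4 11 6) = [8, 1, 2, 5, 11, 4, 0, 7, 3, 9, 10, 6]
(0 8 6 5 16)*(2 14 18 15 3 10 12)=(0 8 6 5 16)(2 14 18 15 3 10 12)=[8, 1, 14, 10, 4, 16, 5, 7, 6, 9, 12, 11, 2, 13, 18, 3, 0, 17, 15]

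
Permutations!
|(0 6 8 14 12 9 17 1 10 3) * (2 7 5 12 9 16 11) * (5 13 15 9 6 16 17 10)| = |(0 16 11 2 7 13 15 9 10 3)(1 5 12 17)(6 8 14)| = 60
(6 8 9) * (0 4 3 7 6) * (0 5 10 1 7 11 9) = (0 4 3 11 9 5 10 1 7 6 8) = [4, 7, 2, 11, 3, 10, 8, 6, 0, 5, 1, 9]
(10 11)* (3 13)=(3 13)(10 11)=[0, 1, 2, 13, 4, 5, 6, 7, 8, 9, 11, 10, 12, 3]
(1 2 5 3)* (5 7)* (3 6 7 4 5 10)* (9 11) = (1 2 4 5 6 7 10 3)(9 11) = [0, 2, 4, 1, 5, 6, 7, 10, 8, 11, 3, 9]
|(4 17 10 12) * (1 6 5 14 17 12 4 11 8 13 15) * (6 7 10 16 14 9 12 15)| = |(1 7 10 4 15)(5 9 12 11 8 13 6)(14 17 16)| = 105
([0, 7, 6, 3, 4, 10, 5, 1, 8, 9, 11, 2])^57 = (1 7)(2 5 11 6 10)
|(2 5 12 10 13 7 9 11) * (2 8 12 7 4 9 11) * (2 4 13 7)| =10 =|(13)(2 5)(4 9)(7 11 8 12 10)|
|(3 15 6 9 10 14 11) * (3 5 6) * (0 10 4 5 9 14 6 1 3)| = |(0 10 6 14 11 9 4 5 1 3 15)| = 11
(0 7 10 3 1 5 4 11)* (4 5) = (0 7 10 3 1 4 11) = [7, 4, 2, 1, 11, 5, 6, 10, 8, 9, 3, 0]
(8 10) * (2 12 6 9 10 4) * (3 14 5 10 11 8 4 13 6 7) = (2 12 7 3 14 5 10 4)(6 9 11 8 13) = [0, 1, 12, 14, 2, 10, 9, 3, 13, 11, 4, 8, 7, 6, 5]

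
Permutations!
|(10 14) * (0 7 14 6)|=|(0 7 14 10 6)|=5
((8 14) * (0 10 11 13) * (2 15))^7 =(0 13 11 10)(2 15)(8 14)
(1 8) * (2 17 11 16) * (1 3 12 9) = (1 8 3 12 9)(2 17 11 16) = [0, 8, 17, 12, 4, 5, 6, 7, 3, 1, 10, 16, 9, 13, 14, 15, 2, 11]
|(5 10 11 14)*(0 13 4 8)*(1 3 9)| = |(0 13 4 8)(1 3 9)(5 10 11 14)| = 12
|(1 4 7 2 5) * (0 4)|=6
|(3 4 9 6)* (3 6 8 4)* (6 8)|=|(4 9 6 8)|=4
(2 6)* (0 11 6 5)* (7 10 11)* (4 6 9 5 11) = [7, 1, 11, 3, 6, 0, 2, 10, 8, 5, 4, 9] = (0 7 10 4 6 2 11 9 5)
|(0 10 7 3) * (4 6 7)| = 6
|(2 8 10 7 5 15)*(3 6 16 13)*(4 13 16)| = 12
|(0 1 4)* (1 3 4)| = 3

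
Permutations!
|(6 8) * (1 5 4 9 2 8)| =7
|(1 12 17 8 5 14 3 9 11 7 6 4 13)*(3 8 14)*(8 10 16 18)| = 16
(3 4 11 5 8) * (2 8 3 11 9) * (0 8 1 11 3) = (0 8 3 4 9 2 1 11 5) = [8, 11, 1, 4, 9, 0, 6, 7, 3, 2, 10, 5]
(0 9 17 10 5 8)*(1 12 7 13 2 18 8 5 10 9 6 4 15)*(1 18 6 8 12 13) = (0 8)(1 13 2 6 4 15 18 12 7)(9 17) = [8, 13, 6, 3, 15, 5, 4, 1, 0, 17, 10, 11, 7, 2, 14, 18, 16, 9, 12]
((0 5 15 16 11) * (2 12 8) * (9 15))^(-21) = (0 15)(5 16)(9 11)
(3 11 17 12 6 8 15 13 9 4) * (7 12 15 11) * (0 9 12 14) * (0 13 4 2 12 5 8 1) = [9, 0, 12, 7, 3, 8, 1, 14, 11, 2, 10, 17, 6, 5, 13, 4, 16, 15] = (0 9 2 12 6 1)(3 7 14 13 5 8 11 17 15 4)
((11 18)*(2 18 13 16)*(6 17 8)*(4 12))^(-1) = (2 16 13 11 18)(4 12)(6 8 17)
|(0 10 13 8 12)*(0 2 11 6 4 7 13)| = 8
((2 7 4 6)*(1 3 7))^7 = (1 3 7 4 6 2)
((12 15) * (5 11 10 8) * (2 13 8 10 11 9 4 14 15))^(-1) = (2 12 15 14 4 9 5 8 13)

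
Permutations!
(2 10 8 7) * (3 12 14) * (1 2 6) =[0, 2, 10, 12, 4, 5, 1, 6, 7, 9, 8, 11, 14, 13, 3] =(1 2 10 8 7 6)(3 12 14)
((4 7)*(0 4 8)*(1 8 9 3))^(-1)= (0 8 1 3 9 7 4)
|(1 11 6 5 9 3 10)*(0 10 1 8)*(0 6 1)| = |(0 10 8 6 5 9 3)(1 11)| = 14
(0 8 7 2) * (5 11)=[8, 1, 0, 3, 4, 11, 6, 2, 7, 9, 10, 5]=(0 8 7 2)(5 11)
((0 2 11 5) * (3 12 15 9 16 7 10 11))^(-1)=((0 2 3 12 15 9 16 7 10 11 5))^(-1)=(0 5 11 10 7 16 9 15 12 3 2)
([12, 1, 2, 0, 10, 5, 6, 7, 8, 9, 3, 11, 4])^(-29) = (0 12 4 10 3)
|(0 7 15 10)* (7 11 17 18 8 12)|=9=|(0 11 17 18 8 12 7 15 10)|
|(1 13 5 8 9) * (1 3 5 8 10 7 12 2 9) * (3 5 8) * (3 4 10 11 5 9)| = 18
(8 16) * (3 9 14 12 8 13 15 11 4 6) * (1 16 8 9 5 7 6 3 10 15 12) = (1 16 13 12 9 14)(3 5 7 6 10 15 11 4) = [0, 16, 2, 5, 3, 7, 10, 6, 8, 14, 15, 4, 9, 12, 1, 11, 13]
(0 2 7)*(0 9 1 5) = (0 2 7 9 1 5) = [2, 5, 7, 3, 4, 0, 6, 9, 8, 1]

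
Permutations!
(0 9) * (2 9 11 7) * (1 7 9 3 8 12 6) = (0 11 9)(1 7 2 3 8 12 6) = [11, 7, 3, 8, 4, 5, 1, 2, 12, 0, 10, 9, 6]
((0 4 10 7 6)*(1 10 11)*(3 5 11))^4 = ((0 4 3 5 11 1 10 7 6))^4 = (0 11 6 5 7 3 10 4 1)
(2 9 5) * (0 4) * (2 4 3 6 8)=(0 3 6 8 2 9 5 4)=[3, 1, 9, 6, 0, 4, 8, 7, 2, 5]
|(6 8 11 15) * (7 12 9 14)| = 4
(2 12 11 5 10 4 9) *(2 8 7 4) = (2 12 11 5 10)(4 9 8 7) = [0, 1, 12, 3, 9, 10, 6, 4, 7, 8, 2, 5, 11]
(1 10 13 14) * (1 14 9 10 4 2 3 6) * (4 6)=(14)(1 6)(2 3 4)(9 10 13)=[0, 6, 3, 4, 2, 5, 1, 7, 8, 10, 13, 11, 12, 9, 14]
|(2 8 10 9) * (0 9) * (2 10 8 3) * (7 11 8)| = 6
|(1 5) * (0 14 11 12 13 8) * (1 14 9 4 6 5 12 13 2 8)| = |(0 9 4 6 5 14 11 13 1 12 2 8)| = 12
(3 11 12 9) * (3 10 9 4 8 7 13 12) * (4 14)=(3 11)(4 8 7 13 12 14)(9 10)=[0, 1, 2, 11, 8, 5, 6, 13, 7, 10, 9, 3, 14, 12, 4]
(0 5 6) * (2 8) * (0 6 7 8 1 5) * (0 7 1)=(0 7 8 2)(1 5)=[7, 5, 0, 3, 4, 1, 6, 8, 2]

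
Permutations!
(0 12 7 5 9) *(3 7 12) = (12)(0 3 7 5 9) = [3, 1, 2, 7, 4, 9, 6, 5, 8, 0, 10, 11, 12]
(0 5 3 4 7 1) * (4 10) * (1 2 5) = (0 1)(2 5 3 10 4 7) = [1, 0, 5, 10, 7, 3, 6, 2, 8, 9, 4]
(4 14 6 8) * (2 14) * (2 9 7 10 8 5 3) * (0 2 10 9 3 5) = (0 2 14 6)(3 10 8 4)(7 9) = [2, 1, 14, 10, 3, 5, 0, 9, 4, 7, 8, 11, 12, 13, 6]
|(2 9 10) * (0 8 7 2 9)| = 4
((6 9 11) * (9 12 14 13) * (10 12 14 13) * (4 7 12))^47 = (4 12 9 6 10 7 13 11 14)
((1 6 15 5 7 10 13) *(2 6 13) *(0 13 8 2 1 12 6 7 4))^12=(0 5 6 13 4 15 12)(1 2 10 8 7)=((0 13 12 6 15 5 4)(1 8 2 7 10))^12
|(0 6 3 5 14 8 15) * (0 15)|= |(15)(0 6 3 5 14 8)|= 6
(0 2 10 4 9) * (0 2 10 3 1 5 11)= (0 10 4 9 2 3 1 5 11)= [10, 5, 3, 1, 9, 11, 6, 7, 8, 2, 4, 0]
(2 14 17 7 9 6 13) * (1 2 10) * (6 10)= (1 2 14 17 7 9 10)(6 13)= [0, 2, 14, 3, 4, 5, 13, 9, 8, 10, 1, 11, 12, 6, 17, 15, 16, 7]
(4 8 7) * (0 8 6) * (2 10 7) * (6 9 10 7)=(0 8 2 7 4 9 10 6)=[8, 1, 7, 3, 9, 5, 0, 4, 2, 10, 6]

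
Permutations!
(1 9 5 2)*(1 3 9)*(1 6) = [0, 6, 3, 9, 4, 2, 1, 7, 8, 5] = (1 6)(2 3 9 5)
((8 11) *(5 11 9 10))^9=(5 10 9 8 11)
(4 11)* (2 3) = [0, 1, 3, 2, 11, 5, 6, 7, 8, 9, 10, 4] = (2 3)(4 11)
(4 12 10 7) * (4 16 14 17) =(4 12 10 7 16 14 17) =[0, 1, 2, 3, 12, 5, 6, 16, 8, 9, 7, 11, 10, 13, 17, 15, 14, 4]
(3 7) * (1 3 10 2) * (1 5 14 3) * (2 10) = [0, 1, 5, 7, 4, 14, 6, 2, 8, 9, 10, 11, 12, 13, 3] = (2 5 14 3 7)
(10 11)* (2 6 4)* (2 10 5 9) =(2 6 4 10 11 5 9) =[0, 1, 6, 3, 10, 9, 4, 7, 8, 2, 11, 5]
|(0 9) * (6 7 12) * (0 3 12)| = 6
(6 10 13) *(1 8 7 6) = (1 8 7 6 10 13) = [0, 8, 2, 3, 4, 5, 10, 6, 7, 9, 13, 11, 12, 1]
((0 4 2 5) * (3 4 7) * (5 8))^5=((0 7 3 4 2 8 5))^5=(0 8 4 7 5 2 3)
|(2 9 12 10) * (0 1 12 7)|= 7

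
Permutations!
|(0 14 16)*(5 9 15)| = 3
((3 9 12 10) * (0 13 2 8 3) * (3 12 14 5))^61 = (0 13 2 8 12 10)(3 9 14 5)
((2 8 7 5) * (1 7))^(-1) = ((1 7 5 2 8))^(-1) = (1 8 2 5 7)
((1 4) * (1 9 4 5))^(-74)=((1 5)(4 9))^(-74)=(9)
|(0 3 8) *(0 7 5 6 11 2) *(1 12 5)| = |(0 3 8 7 1 12 5 6 11 2)| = 10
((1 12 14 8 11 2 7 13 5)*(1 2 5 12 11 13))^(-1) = (1 7 2 5 11)(8 14 12 13)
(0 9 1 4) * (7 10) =(0 9 1 4)(7 10) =[9, 4, 2, 3, 0, 5, 6, 10, 8, 1, 7]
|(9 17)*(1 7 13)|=6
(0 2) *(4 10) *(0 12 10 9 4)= (0 2 12 10)(4 9)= [2, 1, 12, 3, 9, 5, 6, 7, 8, 4, 0, 11, 10]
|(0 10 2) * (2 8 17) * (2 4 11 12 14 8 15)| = |(0 10 15 2)(4 11 12 14 8 17)| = 12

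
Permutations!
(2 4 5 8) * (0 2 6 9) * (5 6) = (0 2 4 6 9)(5 8) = [2, 1, 4, 3, 6, 8, 9, 7, 5, 0]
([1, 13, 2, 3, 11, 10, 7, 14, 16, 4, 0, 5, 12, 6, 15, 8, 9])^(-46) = [4, 11, 2, 3, 15, 16, 10, 0, 6, 14, 9, 8, 12, 5, 1, 13, 7]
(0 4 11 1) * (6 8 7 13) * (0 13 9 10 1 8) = [4, 13, 2, 3, 11, 5, 0, 9, 7, 10, 1, 8, 12, 6] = (0 4 11 8 7 9 10 1 13 6)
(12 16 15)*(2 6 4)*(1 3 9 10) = [0, 3, 6, 9, 2, 5, 4, 7, 8, 10, 1, 11, 16, 13, 14, 12, 15] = (1 3 9 10)(2 6 4)(12 16 15)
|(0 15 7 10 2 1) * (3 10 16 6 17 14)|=11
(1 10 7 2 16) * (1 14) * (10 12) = (1 12 10 7 2 16 14) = [0, 12, 16, 3, 4, 5, 6, 2, 8, 9, 7, 11, 10, 13, 1, 15, 14]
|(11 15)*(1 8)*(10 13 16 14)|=|(1 8)(10 13 16 14)(11 15)|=4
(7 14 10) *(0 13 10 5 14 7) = [13, 1, 2, 3, 4, 14, 6, 7, 8, 9, 0, 11, 12, 10, 5] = (0 13 10)(5 14)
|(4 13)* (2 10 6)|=6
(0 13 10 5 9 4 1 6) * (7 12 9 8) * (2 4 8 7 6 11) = (0 13 10 5 7 12 9 8 6)(1 11 2 4) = [13, 11, 4, 3, 1, 7, 0, 12, 6, 8, 5, 2, 9, 10]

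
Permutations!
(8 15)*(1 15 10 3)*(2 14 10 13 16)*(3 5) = [0, 15, 14, 1, 4, 3, 6, 7, 13, 9, 5, 11, 12, 16, 10, 8, 2] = (1 15 8 13 16 2 14 10 5 3)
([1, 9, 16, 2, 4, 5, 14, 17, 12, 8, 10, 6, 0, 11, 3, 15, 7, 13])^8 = [8, 12, 3, 14, 4, 5, 11, 16, 1, 0, 10, 13, 9, 17, 6, 15, 2, 7]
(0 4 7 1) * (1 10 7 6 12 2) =(0 4 6 12 2 1)(7 10) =[4, 0, 1, 3, 6, 5, 12, 10, 8, 9, 7, 11, 2]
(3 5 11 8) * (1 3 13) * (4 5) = (1 3 4 5 11 8 13) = [0, 3, 2, 4, 5, 11, 6, 7, 13, 9, 10, 8, 12, 1]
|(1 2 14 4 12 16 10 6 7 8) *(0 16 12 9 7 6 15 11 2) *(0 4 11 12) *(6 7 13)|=|(0 16 10 15 12)(1 4 9 13 6 7 8)(2 14 11)|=105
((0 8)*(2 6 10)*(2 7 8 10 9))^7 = ((0 10 7 8)(2 6 9))^7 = (0 8 7 10)(2 6 9)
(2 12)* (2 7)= (2 12 7)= [0, 1, 12, 3, 4, 5, 6, 2, 8, 9, 10, 11, 7]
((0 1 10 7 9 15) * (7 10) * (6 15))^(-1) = ((0 1 7 9 6 15))^(-1) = (0 15 6 9 7 1)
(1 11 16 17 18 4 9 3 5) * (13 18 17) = [0, 11, 2, 5, 9, 1, 6, 7, 8, 3, 10, 16, 12, 18, 14, 15, 13, 17, 4] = (1 11 16 13 18 4 9 3 5)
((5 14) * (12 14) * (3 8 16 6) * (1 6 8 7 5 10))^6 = ((1 6 3 7 5 12 14 10)(8 16))^6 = (16)(1 14 5 3)(6 10 12 7)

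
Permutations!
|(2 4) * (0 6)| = 2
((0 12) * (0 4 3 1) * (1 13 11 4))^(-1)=(0 1 12)(3 4 11 13)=((0 12 1)(3 13 11 4))^(-1)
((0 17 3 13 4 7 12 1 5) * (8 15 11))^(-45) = (17)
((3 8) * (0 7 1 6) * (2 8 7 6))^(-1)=((0 6)(1 2 8 3 7))^(-1)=(0 6)(1 7 3 8 2)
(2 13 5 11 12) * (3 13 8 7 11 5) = [0, 1, 8, 13, 4, 5, 6, 11, 7, 9, 10, 12, 2, 3] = (2 8 7 11 12)(3 13)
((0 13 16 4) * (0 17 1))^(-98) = (0 17 16)(1 4 13)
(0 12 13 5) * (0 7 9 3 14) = (0 12 13 5 7 9 3 14) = [12, 1, 2, 14, 4, 7, 6, 9, 8, 3, 10, 11, 13, 5, 0]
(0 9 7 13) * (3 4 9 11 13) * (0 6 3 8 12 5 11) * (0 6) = (0 6 3 4 9 7 8 12 5 11 13) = [6, 1, 2, 4, 9, 11, 3, 8, 12, 7, 10, 13, 5, 0]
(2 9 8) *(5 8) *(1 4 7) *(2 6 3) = (1 4 7)(2 9 5 8 6 3) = [0, 4, 9, 2, 7, 8, 3, 1, 6, 5]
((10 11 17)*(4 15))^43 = (4 15)(10 11 17)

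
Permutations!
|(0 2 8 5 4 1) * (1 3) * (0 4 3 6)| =|(0 2 8 5 3 1 4 6)| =8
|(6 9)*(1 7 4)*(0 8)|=6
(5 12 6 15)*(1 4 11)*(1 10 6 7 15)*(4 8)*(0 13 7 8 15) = [13, 15, 2, 3, 11, 12, 1, 0, 4, 9, 6, 10, 8, 7, 14, 5] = (0 13 7)(1 15 5 12 8 4 11 10 6)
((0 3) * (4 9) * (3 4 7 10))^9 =((0 4 9 7 10 3))^9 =(0 7)(3 9)(4 10)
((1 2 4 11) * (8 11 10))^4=(1 8 4)(2 11 10)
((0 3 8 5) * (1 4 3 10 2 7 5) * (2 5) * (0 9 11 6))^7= (0 10 5 9 11 6)(1 8 3 4)(2 7)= ((0 10 5 9 11 6)(1 4 3 8)(2 7))^7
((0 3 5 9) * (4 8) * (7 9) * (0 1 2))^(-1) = ((0 3 5 7 9 1 2)(4 8))^(-1) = (0 2 1 9 7 5 3)(4 8)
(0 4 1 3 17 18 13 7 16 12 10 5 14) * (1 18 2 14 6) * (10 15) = (0 4 18 13 7 16 12 15 10 5 6 1 3 17 2 14) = [4, 3, 14, 17, 18, 6, 1, 16, 8, 9, 5, 11, 15, 7, 0, 10, 12, 2, 13]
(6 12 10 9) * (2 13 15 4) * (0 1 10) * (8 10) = (0 1 8 10 9 6 12)(2 13 15 4) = [1, 8, 13, 3, 2, 5, 12, 7, 10, 6, 9, 11, 0, 15, 14, 4]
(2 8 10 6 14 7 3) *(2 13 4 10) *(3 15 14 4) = (2 8)(3 13)(4 10 6)(7 15 14) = [0, 1, 8, 13, 10, 5, 4, 15, 2, 9, 6, 11, 12, 3, 7, 14]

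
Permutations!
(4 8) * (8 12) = (4 12 8) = [0, 1, 2, 3, 12, 5, 6, 7, 4, 9, 10, 11, 8]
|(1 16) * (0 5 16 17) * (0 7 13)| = 7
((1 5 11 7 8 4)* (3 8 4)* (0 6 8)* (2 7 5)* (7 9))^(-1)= ((0 6 8 3)(1 2 9 7 4)(5 11))^(-1)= (0 3 8 6)(1 4 7 9 2)(5 11)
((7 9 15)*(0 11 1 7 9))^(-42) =(15)(0 1)(7 11)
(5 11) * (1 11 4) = (1 11 5 4) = [0, 11, 2, 3, 1, 4, 6, 7, 8, 9, 10, 5]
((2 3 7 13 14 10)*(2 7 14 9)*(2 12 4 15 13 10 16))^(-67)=(2 3 14 16)(4 9 15 12 13)(7 10)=((2 3 14 16)(4 15 13 9 12)(7 10))^(-67)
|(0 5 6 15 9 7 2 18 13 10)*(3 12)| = |(0 5 6 15 9 7 2 18 13 10)(3 12)| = 10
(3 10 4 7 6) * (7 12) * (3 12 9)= [0, 1, 2, 10, 9, 5, 12, 6, 8, 3, 4, 11, 7]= (3 10 4 9)(6 12 7)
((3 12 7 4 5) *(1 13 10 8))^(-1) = (1 8 10 13)(3 5 4 7 12)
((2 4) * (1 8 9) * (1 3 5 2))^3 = ((1 8 9 3 5 2 4))^3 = (1 3 4 9 2 8 5)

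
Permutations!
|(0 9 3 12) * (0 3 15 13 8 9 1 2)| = |(0 1 2)(3 12)(8 9 15 13)| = 12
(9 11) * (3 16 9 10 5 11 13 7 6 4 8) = (3 16 9 13 7 6 4 8)(5 11 10) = [0, 1, 2, 16, 8, 11, 4, 6, 3, 13, 5, 10, 12, 7, 14, 15, 9]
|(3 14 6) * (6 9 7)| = |(3 14 9 7 6)| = 5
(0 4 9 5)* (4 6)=(0 6 4 9 5)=[6, 1, 2, 3, 9, 0, 4, 7, 8, 5]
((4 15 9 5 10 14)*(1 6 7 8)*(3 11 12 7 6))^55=(1 3 11 12 7 8)(4 15 9 5 10 14)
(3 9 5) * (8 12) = (3 9 5)(8 12) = [0, 1, 2, 9, 4, 3, 6, 7, 12, 5, 10, 11, 8]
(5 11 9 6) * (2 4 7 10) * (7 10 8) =(2 4 10)(5 11 9 6)(7 8) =[0, 1, 4, 3, 10, 11, 5, 8, 7, 6, 2, 9]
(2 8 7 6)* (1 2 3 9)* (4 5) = [0, 2, 8, 9, 5, 4, 3, 6, 7, 1] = (1 2 8 7 6 3 9)(4 5)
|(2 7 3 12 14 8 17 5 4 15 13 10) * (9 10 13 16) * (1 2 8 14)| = |(1 2 7 3 12)(4 15 16 9 10 8 17 5)| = 40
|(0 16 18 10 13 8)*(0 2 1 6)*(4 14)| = 18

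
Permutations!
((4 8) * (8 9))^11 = (4 8 9)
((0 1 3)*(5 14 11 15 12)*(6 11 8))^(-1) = ((0 1 3)(5 14 8 6 11 15 12))^(-1) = (0 3 1)(5 12 15 11 6 8 14)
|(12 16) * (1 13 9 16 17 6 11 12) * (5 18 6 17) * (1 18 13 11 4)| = 10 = |(1 11 12 5 13 9 16 18 6 4)|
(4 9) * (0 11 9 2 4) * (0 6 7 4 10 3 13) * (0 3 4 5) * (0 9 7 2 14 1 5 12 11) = [0, 5, 10, 13, 14, 9, 2, 12, 8, 6, 4, 7, 11, 3, 1] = (1 5 9 6 2 10 4 14)(3 13)(7 12 11)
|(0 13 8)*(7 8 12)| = 5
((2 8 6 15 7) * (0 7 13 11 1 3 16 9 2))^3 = ((0 7)(1 3 16 9 2 8 6 15 13 11))^3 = (0 7)(1 9 6 11 16 8 13 3 2 15)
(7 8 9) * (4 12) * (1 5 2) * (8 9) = (1 5 2)(4 12)(7 9) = [0, 5, 1, 3, 12, 2, 6, 9, 8, 7, 10, 11, 4]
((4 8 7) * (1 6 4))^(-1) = ((1 6 4 8 7))^(-1) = (1 7 8 4 6)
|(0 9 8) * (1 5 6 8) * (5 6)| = |(0 9 1 6 8)| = 5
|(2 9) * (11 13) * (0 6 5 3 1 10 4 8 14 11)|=22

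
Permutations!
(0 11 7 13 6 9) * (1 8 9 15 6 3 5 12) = (0 11 7 13 3 5 12 1 8 9)(6 15) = [11, 8, 2, 5, 4, 12, 15, 13, 9, 0, 10, 7, 1, 3, 14, 6]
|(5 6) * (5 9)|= 3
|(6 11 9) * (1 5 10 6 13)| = 7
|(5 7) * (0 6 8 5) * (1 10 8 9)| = 8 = |(0 6 9 1 10 8 5 7)|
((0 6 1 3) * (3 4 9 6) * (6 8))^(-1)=((0 3)(1 4 9 8 6))^(-1)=(0 3)(1 6 8 9 4)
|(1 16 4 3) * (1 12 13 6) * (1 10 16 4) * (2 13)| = |(1 4 3 12 2 13 6 10 16)| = 9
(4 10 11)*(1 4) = (1 4 10 11) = [0, 4, 2, 3, 10, 5, 6, 7, 8, 9, 11, 1]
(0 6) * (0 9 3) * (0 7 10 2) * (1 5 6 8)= (0 8 1 5 6 9 3 7 10 2)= [8, 5, 0, 7, 4, 6, 9, 10, 1, 3, 2]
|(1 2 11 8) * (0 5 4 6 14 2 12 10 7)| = |(0 5 4 6 14 2 11 8 1 12 10 7)| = 12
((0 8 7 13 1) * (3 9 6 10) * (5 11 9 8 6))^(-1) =((0 6 10 3 8 7 13 1)(5 11 9))^(-1) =(0 1 13 7 8 3 10 6)(5 9 11)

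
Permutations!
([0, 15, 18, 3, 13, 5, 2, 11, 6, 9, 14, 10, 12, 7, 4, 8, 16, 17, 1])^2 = [0, 8, 1, 3, 7, 5, 18, 10, 2, 9, 4, 14, 12, 11, 13, 6, 16, 17, 15]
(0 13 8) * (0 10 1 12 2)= [13, 12, 0, 3, 4, 5, 6, 7, 10, 9, 1, 11, 2, 8]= (0 13 8 10 1 12 2)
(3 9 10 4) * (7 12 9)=(3 7 12 9 10 4)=[0, 1, 2, 7, 3, 5, 6, 12, 8, 10, 4, 11, 9]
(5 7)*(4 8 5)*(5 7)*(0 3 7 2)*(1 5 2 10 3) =(0 1 5 2)(3 7 4 8 10) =[1, 5, 0, 7, 8, 2, 6, 4, 10, 9, 3]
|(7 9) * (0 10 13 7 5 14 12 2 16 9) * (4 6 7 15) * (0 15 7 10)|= |(2 16 9 5 14 12)(4 6 10 13 7 15)|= 6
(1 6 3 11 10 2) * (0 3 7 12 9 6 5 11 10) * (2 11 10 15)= (0 3 15 2 1 5 10 11)(6 7 12 9)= [3, 5, 1, 15, 4, 10, 7, 12, 8, 6, 11, 0, 9, 13, 14, 2]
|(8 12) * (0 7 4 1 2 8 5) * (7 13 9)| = 10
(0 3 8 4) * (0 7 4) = (0 3 8)(4 7) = [3, 1, 2, 8, 7, 5, 6, 4, 0]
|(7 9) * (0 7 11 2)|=|(0 7 9 11 2)|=5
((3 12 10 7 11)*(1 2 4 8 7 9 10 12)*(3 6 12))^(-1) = ((1 2 4 8 7 11 6 12 3)(9 10))^(-1) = (1 3 12 6 11 7 8 4 2)(9 10)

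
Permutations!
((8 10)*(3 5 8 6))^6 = (3 5 8 10 6)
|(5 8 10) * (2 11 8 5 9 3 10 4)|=12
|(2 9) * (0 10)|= 2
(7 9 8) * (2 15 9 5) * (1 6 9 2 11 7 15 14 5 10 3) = (1 6 9 8 15 2 14 5 11 7 10 3) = [0, 6, 14, 1, 4, 11, 9, 10, 15, 8, 3, 7, 12, 13, 5, 2]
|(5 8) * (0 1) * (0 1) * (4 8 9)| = |(4 8 5 9)| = 4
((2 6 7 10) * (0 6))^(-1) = (0 2 10 7 6)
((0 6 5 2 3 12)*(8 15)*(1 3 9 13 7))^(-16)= (15)(0 9 3 5 7)(1 6 13 12 2)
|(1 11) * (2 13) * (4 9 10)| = |(1 11)(2 13)(4 9 10)| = 6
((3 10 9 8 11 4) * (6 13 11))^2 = ((3 10 9 8 6 13 11 4))^2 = (3 9 6 11)(4 10 8 13)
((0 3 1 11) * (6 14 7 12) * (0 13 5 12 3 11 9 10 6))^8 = ((0 11 13 5 12)(1 9 10 6 14 7 3))^8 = (0 5 11 12 13)(1 9 10 6 14 7 3)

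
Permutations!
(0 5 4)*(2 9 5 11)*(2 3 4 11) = [2, 1, 9, 4, 0, 11, 6, 7, 8, 5, 10, 3] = (0 2 9 5 11 3 4)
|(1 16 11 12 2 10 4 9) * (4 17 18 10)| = 21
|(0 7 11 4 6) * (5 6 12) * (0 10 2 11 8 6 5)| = |(0 7 8 6 10 2 11 4 12)| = 9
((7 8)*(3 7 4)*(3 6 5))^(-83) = ((3 7 8 4 6 5))^(-83) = (3 7 8 4 6 5)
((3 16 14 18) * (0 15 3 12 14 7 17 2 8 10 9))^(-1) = (0 9 10 8 2 17 7 16 3 15)(12 18 14)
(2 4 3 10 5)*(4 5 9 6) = (2 5)(3 10 9 6 4) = [0, 1, 5, 10, 3, 2, 4, 7, 8, 6, 9]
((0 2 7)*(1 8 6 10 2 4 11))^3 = (0 1 10)(2 4 8)(6 7 11)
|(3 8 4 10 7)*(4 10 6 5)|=12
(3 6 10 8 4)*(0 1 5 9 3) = (0 1 5 9 3 6 10 8 4) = [1, 5, 2, 6, 0, 9, 10, 7, 4, 3, 8]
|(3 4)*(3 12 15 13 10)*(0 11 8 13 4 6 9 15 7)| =12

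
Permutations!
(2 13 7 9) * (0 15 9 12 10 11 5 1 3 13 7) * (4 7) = (0 15 9 2 4 7 12 10 11 5 1 3 13) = [15, 3, 4, 13, 7, 1, 6, 12, 8, 2, 11, 5, 10, 0, 14, 9]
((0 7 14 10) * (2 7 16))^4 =(0 14 2)(7 16 10)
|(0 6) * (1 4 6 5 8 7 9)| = |(0 5 8 7 9 1 4 6)| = 8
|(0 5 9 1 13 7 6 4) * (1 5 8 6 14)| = 4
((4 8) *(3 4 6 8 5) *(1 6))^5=(1 8 6)(3 5 4)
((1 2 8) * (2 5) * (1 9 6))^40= ((1 5 2 8 9 6))^40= (1 9 2)(5 6 8)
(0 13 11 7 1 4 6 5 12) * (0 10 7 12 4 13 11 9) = [11, 13, 2, 3, 6, 4, 5, 1, 8, 0, 7, 12, 10, 9] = (0 11 12 10 7 1 13 9)(4 6 5)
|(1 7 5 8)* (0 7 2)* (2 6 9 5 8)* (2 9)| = 6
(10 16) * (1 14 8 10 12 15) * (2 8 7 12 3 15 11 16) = (1 14 7 12 11 16 3 15)(2 8 10) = [0, 14, 8, 15, 4, 5, 6, 12, 10, 9, 2, 16, 11, 13, 7, 1, 3]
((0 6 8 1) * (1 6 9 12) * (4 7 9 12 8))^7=(0 12 1)(4 9 6 7 8)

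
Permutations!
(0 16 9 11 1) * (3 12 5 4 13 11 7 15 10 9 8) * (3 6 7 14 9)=(0 16 8 6 7 15 10 3 12 5 4 13 11 1)(9 14)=[16, 0, 2, 12, 13, 4, 7, 15, 6, 14, 3, 1, 5, 11, 9, 10, 8]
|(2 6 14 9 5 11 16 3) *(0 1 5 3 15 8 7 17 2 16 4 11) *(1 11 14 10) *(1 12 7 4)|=84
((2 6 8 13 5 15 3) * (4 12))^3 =(2 13 3 8 15 6 5)(4 12)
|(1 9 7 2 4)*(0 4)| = 6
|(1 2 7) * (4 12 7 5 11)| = |(1 2 5 11 4 12 7)| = 7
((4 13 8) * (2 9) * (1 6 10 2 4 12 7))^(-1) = ((1 6 10 2 9 4 13 8 12 7))^(-1) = (1 7 12 8 13 4 9 2 10 6)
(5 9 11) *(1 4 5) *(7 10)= (1 4 5 9 11)(7 10)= [0, 4, 2, 3, 5, 9, 6, 10, 8, 11, 7, 1]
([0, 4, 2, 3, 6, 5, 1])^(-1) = [0, 6, 2, 3, 1, 5, 4]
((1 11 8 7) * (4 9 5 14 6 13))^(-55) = (1 11 8 7)(4 13 6 14 5 9)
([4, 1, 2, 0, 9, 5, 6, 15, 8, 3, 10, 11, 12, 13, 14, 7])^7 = (0 3 9 4)(7 15)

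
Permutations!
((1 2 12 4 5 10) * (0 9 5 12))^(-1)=((0 9 5 10 1 2)(4 12))^(-1)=(0 2 1 10 5 9)(4 12)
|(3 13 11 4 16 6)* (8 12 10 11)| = 9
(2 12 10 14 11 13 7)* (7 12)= (2 7)(10 14 11 13 12)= [0, 1, 7, 3, 4, 5, 6, 2, 8, 9, 14, 13, 10, 12, 11]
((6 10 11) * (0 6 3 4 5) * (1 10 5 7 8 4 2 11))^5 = (0 5 6)(1 10)(2 3 11)(4 8 7)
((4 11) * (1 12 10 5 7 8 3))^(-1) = (1 3 8 7 5 10 12)(4 11)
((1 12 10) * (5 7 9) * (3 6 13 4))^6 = (3 13)(4 6)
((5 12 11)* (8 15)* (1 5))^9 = (1 5 12 11)(8 15)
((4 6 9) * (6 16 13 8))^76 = (4 6 13)(8 16 9)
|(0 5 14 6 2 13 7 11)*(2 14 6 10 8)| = |(0 5 6 14 10 8 2 13 7 11)| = 10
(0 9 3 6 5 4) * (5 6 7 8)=(0 9 3 7 8 5 4)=[9, 1, 2, 7, 0, 4, 6, 8, 5, 3]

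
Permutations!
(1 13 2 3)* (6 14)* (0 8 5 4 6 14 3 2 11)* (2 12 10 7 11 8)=(14)(0 2 12 10 7 11)(1 13 8 5 4 6 3)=[2, 13, 12, 1, 6, 4, 3, 11, 5, 9, 7, 0, 10, 8, 14]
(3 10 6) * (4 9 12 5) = (3 10 6)(4 9 12 5) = [0, 1, 2, 10, 9, 4, 3, 7, 8, 12, 6, 11, 5]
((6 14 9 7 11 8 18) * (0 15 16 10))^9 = (0 15 16 10)(6 9 11 18 14 7 8)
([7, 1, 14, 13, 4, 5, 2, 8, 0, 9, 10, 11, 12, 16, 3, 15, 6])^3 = [0, 1, 13, 6, 4, 5, 3, 7, 8, 9, 10, 11, 12, 2, 16, 15, 14]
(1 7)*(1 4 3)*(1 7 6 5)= [0, 6, 2, 7, 3, 1, 5, 4]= (1 6 5)(3 7 4)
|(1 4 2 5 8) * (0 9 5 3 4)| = |(0 9 5 8 1)(2 3 4)| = 15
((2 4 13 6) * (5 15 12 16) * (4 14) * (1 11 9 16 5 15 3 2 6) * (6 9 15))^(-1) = (1 13 4 14 2 3 5 12 15 11)(6 16 9)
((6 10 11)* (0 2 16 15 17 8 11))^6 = ((0 2 16 15 17 8 11 6 10))^6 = (0 11 15)(2 6 17)(8 16 10)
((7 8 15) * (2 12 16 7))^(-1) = (2 15 8 7 16 12)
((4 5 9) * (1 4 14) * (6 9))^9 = (1 6)(4 9)(5 14)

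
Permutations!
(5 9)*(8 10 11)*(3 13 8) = (3 13 8 10 11)(5 9) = [0, 1, 2, 13, 4, 9, 6, 7, 10, 5, 11, 3, 12, 8]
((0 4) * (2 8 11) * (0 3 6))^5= (0 4 3 6)(2 11 8)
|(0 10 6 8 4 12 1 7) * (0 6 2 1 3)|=10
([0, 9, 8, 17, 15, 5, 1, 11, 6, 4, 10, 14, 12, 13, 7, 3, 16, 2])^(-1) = (1 6 8 2 17 3 15 4 9)(7 14 11)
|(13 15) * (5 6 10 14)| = |(5 6 10 14)(13 15)| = 4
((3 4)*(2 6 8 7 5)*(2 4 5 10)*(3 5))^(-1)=(2 10 7 8 6)(4 5)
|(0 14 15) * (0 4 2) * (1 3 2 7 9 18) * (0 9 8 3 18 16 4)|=|(0 14 15)(1 18)(2 9 16 4 7 8 3)|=42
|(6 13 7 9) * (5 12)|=|(5 12)(6 13 7 9)|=4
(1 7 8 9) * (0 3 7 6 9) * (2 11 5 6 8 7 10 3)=(0 2 11 5 6 9 1 8)(3 10)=[2, 8, 11, 10, 4, 6, 9, 7, 0, 1, 3, 5]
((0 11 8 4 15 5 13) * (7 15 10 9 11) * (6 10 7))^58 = (0 9 4 5 6 11 7 13 10 8 15)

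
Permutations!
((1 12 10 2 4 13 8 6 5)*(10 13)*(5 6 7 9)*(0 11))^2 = ((0 11)(1 12 13 8 7 9 5)(2 4 10))^2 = (1 13 7 5 12 8 9)(2 10 4)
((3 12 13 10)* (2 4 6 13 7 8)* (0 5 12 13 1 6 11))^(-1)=(0 11 4 2 8 7 12 5)(1 6)(3 10 13)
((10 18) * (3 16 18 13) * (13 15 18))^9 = ((3 16 13)(10 15 18))^9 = (18)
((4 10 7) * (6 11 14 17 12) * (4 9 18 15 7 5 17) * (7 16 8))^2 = (4 5 12 11)(6 14 10 17)(7 18 16)(8 9 15)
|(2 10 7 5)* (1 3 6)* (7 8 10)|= |(1 3 6)(2 7 5)(8 10)|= 6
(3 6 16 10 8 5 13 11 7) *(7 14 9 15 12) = (3 6 16 10 8 5 13 11 14 9 15 12 7) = [0, 1, 2, 6, 4, 13, 16, 3, 5, 15, 8, 14, 7, 11, 9, 12, 10]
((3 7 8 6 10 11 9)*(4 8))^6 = ((3 7 4 8 6 10 11 9))^6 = (3 11 6 4)(7 9 10 8)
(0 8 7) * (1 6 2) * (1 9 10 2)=[8, 6, 9, 3, 4, 5, 1, 0, 7, 10, 2]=(0 8 7)(1 6)(2 9 10)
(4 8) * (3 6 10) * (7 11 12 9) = [0, 1, 2, 6, 8, 5, 10, 11, 4, 7, 3, 12, 9] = (3 6 10)(4 8)(7 11 12 9)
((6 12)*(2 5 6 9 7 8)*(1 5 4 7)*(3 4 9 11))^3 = (1 12 4 2 5 11 7 9 6 3 8)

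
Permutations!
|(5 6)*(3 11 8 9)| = |(3 11 8 9)(5 6)| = 4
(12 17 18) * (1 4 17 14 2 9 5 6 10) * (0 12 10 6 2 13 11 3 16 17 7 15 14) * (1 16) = (0 12)(1 4 7 15 14 13 11 3)(2 9 5)(10 16 17 18) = [12, 4, 9, 1, 7, 2, 6, 15, 8, 5, 16, 3, 0, 11, 13, 14, 17, 18, 10]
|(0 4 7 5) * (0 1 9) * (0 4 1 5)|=|(0 1 9 4 7)|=5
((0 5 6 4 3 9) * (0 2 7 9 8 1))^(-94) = ((0 5 6 4 3 8 1)(2 7 9))^(-94) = (0 3 5 8 6 1 4)(2 9 7)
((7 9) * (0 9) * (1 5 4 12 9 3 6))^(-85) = (0 4 3 12 6 9 1 7 5)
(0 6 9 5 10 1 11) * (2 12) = (0 6 9 5 10 1 11)(2 12) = [6, 11, 12, 3, 4, 10, 9, 7, 8, 5, 1, 0, 2]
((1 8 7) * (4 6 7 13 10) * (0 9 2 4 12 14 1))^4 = ((0 9 2 4 6 7)(1 8 13 10 12 14))^4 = (0 6 2)(1 12 13)(4 9 7)(8 14 10)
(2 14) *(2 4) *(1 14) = (1 14 4 2) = [0, 14, 1, 3, 2, 5, 6, 7, 8, 9, 10, 11, 12, 13, 4]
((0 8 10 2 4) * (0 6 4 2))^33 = ((0 8 10)(4 6))^33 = (10)(4 6)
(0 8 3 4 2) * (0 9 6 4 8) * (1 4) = (1 4 2 9 6)(3 8) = [0, 4, 9, 8, 2, 5, 1, 7, 3, 6]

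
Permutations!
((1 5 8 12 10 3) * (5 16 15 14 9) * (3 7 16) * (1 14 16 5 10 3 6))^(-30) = ((1 6)(3 14 9 10 7 5 8 12)(15 16))^(-30) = (16)(3 9 7 8)(5 12 14 10)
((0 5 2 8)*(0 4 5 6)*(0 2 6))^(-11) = (2 6 5 4 8)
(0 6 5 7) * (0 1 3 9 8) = (0 6 5 7 1 3 9 8) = [6, 3, 2, 9, 4, 7, 5, 1, 0, 8]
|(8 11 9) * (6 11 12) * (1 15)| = 10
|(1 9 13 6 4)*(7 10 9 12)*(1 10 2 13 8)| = 10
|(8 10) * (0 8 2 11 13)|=6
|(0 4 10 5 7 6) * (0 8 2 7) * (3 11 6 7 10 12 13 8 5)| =11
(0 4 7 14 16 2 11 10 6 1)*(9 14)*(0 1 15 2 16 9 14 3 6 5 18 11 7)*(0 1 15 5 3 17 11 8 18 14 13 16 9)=(0 4 1 15 2 7 13 16 9 17 11 10 3 6 5 14)(8 18)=[4, 15, 7, 6, 1, 14, 5, 13, 18, 17, 3, 10, 12, 16, 0, 2, 9, 11, 8]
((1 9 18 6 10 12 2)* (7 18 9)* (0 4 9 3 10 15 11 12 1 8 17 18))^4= (0 10 4 1 9 7 3)(2 6)(8 15)(11 17)(12 18)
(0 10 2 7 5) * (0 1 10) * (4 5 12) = (1 10 2 7 12 4 5) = [0, 10, 7, 3, 5, 1, 6, 12, 8, 9, 2, 11, 4]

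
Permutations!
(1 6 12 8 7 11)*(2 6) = (1 2 6 12 8 7 11) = [0, 2, 6, 3, 4, 5, 12, 11, 7, 9, 10, 1, 8]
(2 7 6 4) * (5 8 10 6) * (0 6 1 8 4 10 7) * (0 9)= (0 6 10 1 8 7 5 4 2 9)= [6, 8, 9, 3, 2, 4, 10, 5, 7, 0, 1]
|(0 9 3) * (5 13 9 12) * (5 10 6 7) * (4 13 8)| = |(0 12 10 6 7 5 8 4 13 9 3)| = 11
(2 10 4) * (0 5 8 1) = (0 5 8 1)(2 10 4) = [5, 0, 10, 3, 2, 8, 6, 7, 1, 9, 4]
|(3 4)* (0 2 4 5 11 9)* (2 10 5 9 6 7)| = 10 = |(0 10 5 11 6 7 2 4 3 9)|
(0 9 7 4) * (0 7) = (0 9)(4 7) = [9, 1, 2, 3, 7, 5, 6, 4, 8, 0]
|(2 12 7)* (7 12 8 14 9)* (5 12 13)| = |(2 8 14 9 7)(5 12 13)| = 15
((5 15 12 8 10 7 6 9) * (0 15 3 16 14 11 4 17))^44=((0 15 12 8 10 7 6 9 5 3 16 14 11 4 17))^44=(0 17 4 11 14 16 3 5 9 6 7 10 8 12 15)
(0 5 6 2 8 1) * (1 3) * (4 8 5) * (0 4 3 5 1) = (0 3)(1 4 8 5 6 2) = [3, 4, 1, 0, 8, 6, 2, 7, 5]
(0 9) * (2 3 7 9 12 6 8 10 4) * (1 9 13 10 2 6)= (0 12 1 9)(2 3 7 13 10 4 6 8)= [12, 9, 3, 7, 6, 5, 8, 13, 2, 0, 4, 11, 1, 10]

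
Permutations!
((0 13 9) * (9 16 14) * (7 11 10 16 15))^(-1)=(0 9 14 16 10 11 7 15 13)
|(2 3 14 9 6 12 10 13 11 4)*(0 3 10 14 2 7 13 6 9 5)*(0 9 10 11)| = 42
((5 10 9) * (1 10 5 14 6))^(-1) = ((1 10 9 14 6))^(-1) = (1 6 14 9 10)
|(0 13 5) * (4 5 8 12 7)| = |(0 13 8 12 7 4 5)| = 7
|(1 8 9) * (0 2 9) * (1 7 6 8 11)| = 6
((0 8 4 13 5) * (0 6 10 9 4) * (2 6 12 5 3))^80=(2 9 3 10 13 6 4)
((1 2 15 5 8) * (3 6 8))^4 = (1 3 2 6 15 8 5)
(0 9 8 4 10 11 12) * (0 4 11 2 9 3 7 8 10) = [3, 1, 9, 7, 0, 5, 6, 8, 11, 10, 2, 12, 4] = (0 3 7 8 11 12 4)(2 9 10)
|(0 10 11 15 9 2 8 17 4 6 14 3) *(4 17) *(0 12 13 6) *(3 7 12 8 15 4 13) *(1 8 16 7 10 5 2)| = |(17)(0 5 2 15 9 1 8 13 6 14 10 11 4)(3 16 7 12)| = 52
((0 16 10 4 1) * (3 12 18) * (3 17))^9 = (0 1 4 10 16)(3 12 18 17)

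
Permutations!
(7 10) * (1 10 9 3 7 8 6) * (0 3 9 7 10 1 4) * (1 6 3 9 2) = (0 9 2 1 6 4)(3 10 8) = [9, 6, 1, 10, 0, 5, 4, 7, 3, 2, 8]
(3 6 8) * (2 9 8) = (2 9 8 3 6) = [0, 1, 9, 6, 4, 5, 2, 7, 3, 8]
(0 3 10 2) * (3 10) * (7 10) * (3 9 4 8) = (0 7 10 2)(3 9 4 8) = [7, 1, 0, 9, 8, 5, 6, 10, 3, 4, 2]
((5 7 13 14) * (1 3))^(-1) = (1 3)(5 14 13 7) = ((1 3)(5 7 13 14))^(-1)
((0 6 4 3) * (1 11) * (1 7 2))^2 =(0 4)(1 7)(2 11)(3 6)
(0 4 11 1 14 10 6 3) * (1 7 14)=(0 4 11 7 14 10 6 3)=[4, 1, 2, 0, 11, 5, 3, 14, 8, 9, 6, 7, 12, 13, 10]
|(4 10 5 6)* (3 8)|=4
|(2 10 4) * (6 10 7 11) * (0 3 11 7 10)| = 12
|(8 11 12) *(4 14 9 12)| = |(4 14 9 12 8 11)| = 6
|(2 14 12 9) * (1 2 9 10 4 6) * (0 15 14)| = 9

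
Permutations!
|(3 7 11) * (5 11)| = 4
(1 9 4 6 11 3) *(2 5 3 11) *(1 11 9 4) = (1 4 6 2 5 3 11 9) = [0, 4, 5, 11, 6, 3, 2, 7, 8, 1, 10, 9]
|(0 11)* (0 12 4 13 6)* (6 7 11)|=10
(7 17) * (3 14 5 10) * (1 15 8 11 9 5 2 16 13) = (1 15 8 11 9 5 10 3 14 2 16 13)(7 17) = [0, 15, 16, 14, 4, 10, 6, 17, 11, 5, 3, 9, 12, 1, 2, 8, 13, 7]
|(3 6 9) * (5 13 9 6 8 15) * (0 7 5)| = 8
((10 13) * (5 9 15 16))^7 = (5 16 15 9)(10 13)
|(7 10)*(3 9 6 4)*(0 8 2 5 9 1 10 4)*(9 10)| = |(0 8 2 5 10 7 4 3 1 9 6)| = 11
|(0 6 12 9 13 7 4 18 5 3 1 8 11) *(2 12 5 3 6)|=12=|(0 2 12 9 13 7 4 18 3 1 8 11)(5 6)|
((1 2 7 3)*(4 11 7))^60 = (11)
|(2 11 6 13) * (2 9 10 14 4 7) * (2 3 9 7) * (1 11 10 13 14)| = |(1 11 6 14 4 2 10)(3 9 13 7)| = 28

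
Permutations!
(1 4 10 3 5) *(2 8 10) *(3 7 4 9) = (1 9 3 5)(2 8 10 7 4) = [0, 9, 8, 5, 2, 1, 6, 4, 10, 3, 7]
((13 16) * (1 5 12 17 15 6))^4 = ((1 5 12 17 15 6)(13 16))^4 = (1 15 12)(5 6 17)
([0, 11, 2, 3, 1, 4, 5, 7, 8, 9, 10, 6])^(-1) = [0, 4, 2, 3, 5, 6, 11, 7, 8, 9, 10, 1]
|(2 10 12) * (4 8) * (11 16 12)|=10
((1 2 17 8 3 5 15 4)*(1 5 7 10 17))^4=(3 8 17 10 7)(4 5 15)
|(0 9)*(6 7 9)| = 4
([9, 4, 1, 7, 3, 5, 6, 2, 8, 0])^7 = (0 9)(1 3 2 4 7)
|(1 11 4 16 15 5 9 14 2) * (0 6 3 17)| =|(0 6 3 17)(1 11 4 16 15 5 9 14 2)| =36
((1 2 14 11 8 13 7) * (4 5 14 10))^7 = (1 8 5 2 13 14 10 7 11 4)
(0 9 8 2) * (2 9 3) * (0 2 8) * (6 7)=[3, 1, 2, 8, 4, 5, 7, 6, 9, 0]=(0 3 8 9)(6 7)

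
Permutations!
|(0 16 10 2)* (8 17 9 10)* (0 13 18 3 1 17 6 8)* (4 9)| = |(0 16)(1 17 4 9 10 2 13 18 3)(6 8)| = 18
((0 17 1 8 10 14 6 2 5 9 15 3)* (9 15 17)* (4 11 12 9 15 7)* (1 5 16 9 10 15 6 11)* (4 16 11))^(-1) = (0 3 15 8 1 4 14 10 12 11 2 6)(5 17 9 16 7)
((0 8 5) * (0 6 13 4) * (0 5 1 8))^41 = (1 8)(4 5 6 13)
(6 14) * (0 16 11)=(0 16 11)(6 14)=[16, 1, 2, 3, 4, 5, 14, 7, 8, 9, 10, 0, 12, 13, 6, 15, 11]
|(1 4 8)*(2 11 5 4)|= 6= |(1 2 11 5 4 8)|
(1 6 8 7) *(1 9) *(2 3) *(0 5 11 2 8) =(0 5 11 2 3 8 7 9 1 6) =[5, 6, 3, 8, 4, 11, 0, 9, 7, 1, 10, 2]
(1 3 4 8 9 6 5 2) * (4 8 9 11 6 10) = [0, 3, 1, 8, 9, 2, 5, 7, 11, 10, 4, 6] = (1 3 8 11 6 5 2)(4 9 10)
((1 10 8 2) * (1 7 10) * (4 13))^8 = (13)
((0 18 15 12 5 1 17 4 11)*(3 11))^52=((0 18 15 12 5 1 17 4 3 11))^52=(0 15 5 17 3)(1 4 11 18 12)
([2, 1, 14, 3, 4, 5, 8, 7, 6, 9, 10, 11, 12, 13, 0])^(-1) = (0 14 2)(6 8)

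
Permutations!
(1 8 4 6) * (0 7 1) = [7, 8, 2, 3, 6, 5, 0, 1, 4] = (0 7 1 8 4 6)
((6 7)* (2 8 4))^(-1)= (2 4 8)(6 7)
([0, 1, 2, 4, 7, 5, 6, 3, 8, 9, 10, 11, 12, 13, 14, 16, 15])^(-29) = (3 4 7)(15 16)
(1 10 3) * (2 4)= (1 10 3)(2 4)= [0, 10, 4, 1, 2, 5, 6, 7, 8, 9, 3]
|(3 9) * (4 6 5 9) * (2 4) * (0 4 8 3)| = 15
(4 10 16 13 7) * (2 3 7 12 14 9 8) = (2 3 7 4 10 16 13 12 14 9 8) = [0, 1, 3, 7, 10, 5, 6, 4, 2, 8, 16, 11, 14, 12, 9, 15, 13]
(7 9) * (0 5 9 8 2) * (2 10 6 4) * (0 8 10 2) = [5, 1, 8, 3, 0, 9, 4, 10, 2, 7, 6] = (0 5 9 7 10 6 4)(2 8)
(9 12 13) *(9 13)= (13)(9 12)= [0, 1, 2, 3, 4, 5, 6, 7, 8, 12, 10, 11, 9, 13]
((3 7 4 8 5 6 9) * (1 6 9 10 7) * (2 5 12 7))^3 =(1 2 3 10 9 6 5)(4 7 12 8)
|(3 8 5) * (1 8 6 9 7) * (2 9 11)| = 9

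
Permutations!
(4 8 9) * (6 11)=(4 8 9)(6 11)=[0, 1, 2, 3, 8, 5, 11, 7, 9, 4, 10, 6]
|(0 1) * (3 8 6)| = |(0 1)(3 8 6)| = 6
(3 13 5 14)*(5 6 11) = (3 13 6 11 5 14) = [0, 1, 2, 13, 4, 14, 11, 7, 8, 9, 10, 5, 12, 6, 3]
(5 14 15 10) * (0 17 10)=(0 17 10 5 14 15)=[17, 1, 2, 3, 4, 14, 6, 7, 8, 9, 5, 11, 12, 13, 15, 0, 16, 10]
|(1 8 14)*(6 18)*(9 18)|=|(1 8 14)(6 9 18)|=3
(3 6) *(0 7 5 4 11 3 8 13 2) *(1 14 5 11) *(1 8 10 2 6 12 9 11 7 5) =(0 5 4 8 13 6 10 2)(1 14)(3 12 9 11) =[5, 14, 0, 12, 8, 4, 10, 7, 13, 11, 2, 3, 9, 6, 1]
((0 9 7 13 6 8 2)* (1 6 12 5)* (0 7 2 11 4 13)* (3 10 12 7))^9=((0 9 2 3 10 12 5 1 6 8 11 4 13 7))^9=(0 8 10 7 6 3 13 1 2 4 5 9 11 12)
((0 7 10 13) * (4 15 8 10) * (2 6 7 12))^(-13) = ((0 12 2 6 7 4 15 8 10 13))^(-13) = (0 8 7 12 10 4 2 13 15 6)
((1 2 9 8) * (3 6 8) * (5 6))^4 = (1 5 2 6 9 8 3)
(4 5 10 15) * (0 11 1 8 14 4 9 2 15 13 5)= (0 11 1 8 14 4)(2 15 9)(5 10 13)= [11, 8, 15, 3, 0, 10, 6, 7, 14, 2, 13, 1, 12, 5, 4, 9]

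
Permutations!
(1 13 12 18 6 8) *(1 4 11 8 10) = (1 13 12 18 6 10)(4 11 8) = [0, 13, 2, 3, 11, 5, 10, 7, 4, 9, 1, 8, 18, 12, 14, 15, 16, 17, 6]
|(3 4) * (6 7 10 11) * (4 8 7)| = |(3 8 7 10 11 6 4)| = 7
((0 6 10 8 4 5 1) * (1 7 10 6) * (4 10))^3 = (0 1)(8 10)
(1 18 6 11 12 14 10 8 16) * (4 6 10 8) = (1 18 10 4 6 11 12 14 8 16) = [0, 18, 2, 3, 6, 5, 11, 7, 16, 9, 4, 12, 14, 13, 8, 15, 1, 17, 10]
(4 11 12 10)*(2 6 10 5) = [0, 1, 6, 3, 11, 2, 10, 7, 8, 9, 4, 12, 5] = (2 6 10 4 11 12 5)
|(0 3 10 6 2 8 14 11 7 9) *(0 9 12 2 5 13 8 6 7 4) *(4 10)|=30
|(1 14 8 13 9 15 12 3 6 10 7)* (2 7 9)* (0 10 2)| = 13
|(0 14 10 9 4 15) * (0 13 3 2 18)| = 10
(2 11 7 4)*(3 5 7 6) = (2 11 6 3 5 7 4) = [0, 1, 11, 5, 2, 7, 3, 4, 8, 9, 10, 6]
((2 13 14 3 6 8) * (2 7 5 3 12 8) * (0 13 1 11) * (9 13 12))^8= (0 1 6 5 8)(2 3 7 12 11)(9 14 13)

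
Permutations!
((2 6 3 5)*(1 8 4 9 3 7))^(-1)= ((1 8 4 9 3 5 2 6 7))^(-1)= (1 7 6 2 5 3 9 4 8)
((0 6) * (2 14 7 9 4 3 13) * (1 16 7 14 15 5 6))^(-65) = (0 13 16 15 9 6 3 1 2 7 5 4) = ((0 1 16 7 9 4 3 13 2 15 5 6))^(-65)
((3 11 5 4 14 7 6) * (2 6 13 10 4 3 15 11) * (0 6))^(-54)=((0 6 15 11 5 3 2)(4 14 7 13 10))^(-54)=(0 15 5 2 6 11 3)(4 14 7 13 10)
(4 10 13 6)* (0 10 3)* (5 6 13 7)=(13)(0 10 7 5 6 4 3)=[10, 1, 2, 0, 3, 6, 4, 5, 8, 9, 7, 11, 12, 13]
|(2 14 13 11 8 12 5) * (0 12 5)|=6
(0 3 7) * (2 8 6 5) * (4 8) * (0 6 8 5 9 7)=[3, 1, 4, 0, 5, 2, 9, 6, 8, 7]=(0 3)(2 4 5)(6 9 7)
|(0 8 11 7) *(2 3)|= 4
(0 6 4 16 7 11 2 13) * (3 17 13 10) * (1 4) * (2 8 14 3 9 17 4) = (0 6 1 2 10 9 17 13)(3 4 16 7 11 8 14) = [6, 2, 10, 4, 16, 5, 1, 11, 14, 17, 9, 8, 12, 0, 3, 15, 7, 13]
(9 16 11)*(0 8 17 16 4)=(0 8 17 16 11 9 4)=[8, 1, 2, 3, 0, 5, 6, 7, 17, 4, 10, 9, 12, 13, 14, 15, 11, 16]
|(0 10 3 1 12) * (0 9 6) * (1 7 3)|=6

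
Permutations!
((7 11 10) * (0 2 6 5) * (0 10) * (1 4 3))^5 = ((0 2 6 5 10 7 11)(1 4 3))^5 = (0 7 5 2 11 10 6)(1 3 4)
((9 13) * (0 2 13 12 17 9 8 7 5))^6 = (17)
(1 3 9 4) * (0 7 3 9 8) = (0 7 3 8)(1 9 4) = [7, 9, 2, 8, 1, 5, 6, 3, 0, 4]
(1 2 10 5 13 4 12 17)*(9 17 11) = (1 2 10 5 13 4 12 11 9 17) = [0, 2, 10, 3, 12, 13, 6, 7, 8, 17, 5, 9, 11, 4, 14, 15, 16, 1]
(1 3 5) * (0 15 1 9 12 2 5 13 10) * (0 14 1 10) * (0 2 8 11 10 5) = (0 15 5 9 12 8 11 10 14 1 3 13 2) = [15, 3, 0, 13, 4, 9, 6, 7, 11, 12, 14, 10, 8, 2, 1, 5]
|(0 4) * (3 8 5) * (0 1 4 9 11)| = 6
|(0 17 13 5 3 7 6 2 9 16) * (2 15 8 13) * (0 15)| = |(0 17 2 9 16 15 8 13 5 3 7 6)| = 12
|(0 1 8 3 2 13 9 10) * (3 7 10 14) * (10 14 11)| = 11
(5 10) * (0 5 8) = (0 5 10 8) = [5, 1, 2, 3, 4, 10, 6, 7, 0, 9, 8]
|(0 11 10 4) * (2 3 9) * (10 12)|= 15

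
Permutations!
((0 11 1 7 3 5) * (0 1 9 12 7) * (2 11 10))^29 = (0 1 5 3 7 12 9 11 2 10)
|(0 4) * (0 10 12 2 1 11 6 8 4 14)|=8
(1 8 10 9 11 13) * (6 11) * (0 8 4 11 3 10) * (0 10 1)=(0 8 10 9 6 3 1 4 11 13)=[8, 4, 2, 1, 11, 5, 3, 7, 10, 6, 9, 13, 12, 0]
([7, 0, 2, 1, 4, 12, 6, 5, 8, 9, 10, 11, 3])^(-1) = [1, 3, 2, 12, 4, 7, 6, 0, 8, 9, 10, 11, 5]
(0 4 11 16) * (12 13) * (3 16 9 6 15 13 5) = (0 4 11 9 6 15 13 12 5 3 16) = [4, 1, 2, 16, 11, 3, 15, 7, 8, 6, 10, 9, 5, 12, 14, 13, 0]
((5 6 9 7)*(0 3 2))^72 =(9)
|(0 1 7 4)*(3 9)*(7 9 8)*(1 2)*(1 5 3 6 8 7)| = |(0 2 5 3 7 4)(1 9 6 8)| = 12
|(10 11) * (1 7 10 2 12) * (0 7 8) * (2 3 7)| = 20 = |(0 2 12 1 8)(3 7 10 11)|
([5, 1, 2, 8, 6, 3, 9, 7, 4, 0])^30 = [3, 1, 2, 4, 9, 8, 0, 7, 6, 5]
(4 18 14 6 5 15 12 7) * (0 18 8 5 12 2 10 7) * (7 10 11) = (0 18 14 6 12)(2 11 7 4 8 5 15) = [18, 1, 11, 3, 8, 15, 12, 4, 5, 9, 10, 7, 0, 13, 6, 2, 16, 17, 14]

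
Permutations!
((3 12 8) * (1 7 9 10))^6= (12)(1 9)(7 10)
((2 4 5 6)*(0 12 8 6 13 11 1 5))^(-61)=(0 4 2 6 8 12)(1 11 13 5)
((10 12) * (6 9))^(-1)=(6 9)(10 12)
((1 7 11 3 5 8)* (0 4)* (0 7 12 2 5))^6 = (0 4 7 11 3)(1 12 2 5 8)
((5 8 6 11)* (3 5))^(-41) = (3 11 6 8 5)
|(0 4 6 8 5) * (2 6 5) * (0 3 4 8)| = |(0 8 2 6)(3 4 5)| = 12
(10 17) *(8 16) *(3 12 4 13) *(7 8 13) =(3 12 4 7 8 16 13)(10 17) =[0, 1, 2, 12, 7, 5, 6, 8, 16, 9, 17, 11, 4, 3, 14, 15, 13, 10]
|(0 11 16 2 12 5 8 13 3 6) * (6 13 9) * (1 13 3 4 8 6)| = 35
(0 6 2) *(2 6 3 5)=(6)(0 3 5 2)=[3, 1, 0, 5, 4, 2, 6]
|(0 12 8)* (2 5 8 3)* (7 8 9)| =|(0 12 3 2 5 9 7 8)| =8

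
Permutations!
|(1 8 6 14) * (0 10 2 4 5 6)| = 9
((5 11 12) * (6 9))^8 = ((5 11 12)(6 9))^8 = (5 12 11)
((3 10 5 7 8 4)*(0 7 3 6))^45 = (10)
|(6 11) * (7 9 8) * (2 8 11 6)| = |(2 8 7 9 11)| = 5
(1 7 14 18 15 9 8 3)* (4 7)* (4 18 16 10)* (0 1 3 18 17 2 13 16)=[1, 17, 13, 3, 7, 5, 6, 14, 18, 8, 4, 11, 12, 16, 0, 9, 10, 2, 15]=(0 1 17 2 13 16 10 4 7 14)(8 18 15 9)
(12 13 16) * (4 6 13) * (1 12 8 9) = (1 12 4 6 13 16 8 9) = [0, 12, 2, 3, 6, 5, 13, 7, 9, 1, 10, 11, 4, 16, 14, 15, 8]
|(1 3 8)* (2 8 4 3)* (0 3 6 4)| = |(0 3)(1 2 8)(4 6)| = 6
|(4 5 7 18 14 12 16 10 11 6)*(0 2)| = 10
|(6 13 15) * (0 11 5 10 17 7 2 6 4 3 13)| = |(0 11 5 10 17 7 2 6)(3 13 15 4)| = 8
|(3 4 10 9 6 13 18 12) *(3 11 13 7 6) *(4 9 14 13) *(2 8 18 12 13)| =18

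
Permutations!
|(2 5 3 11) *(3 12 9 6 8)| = 8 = |(2 5 12 9 6 8 3 11)|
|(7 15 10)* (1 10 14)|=5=|(1 10 7 15 14)|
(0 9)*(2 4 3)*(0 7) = (0 9 7)(2 4 3) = [9, 1, 4, 2, 3, 5, 6, 0, 8, 7]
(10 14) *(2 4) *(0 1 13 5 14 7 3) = [1, 13, 4, 0, 2, 14, 6, 3, 8, 9, 7, 11, 12, 5, 10] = (0 1 13 5 14 10 7 3)(2 4)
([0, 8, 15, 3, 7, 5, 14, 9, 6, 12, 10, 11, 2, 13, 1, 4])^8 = (2 4 9)(7 12 15)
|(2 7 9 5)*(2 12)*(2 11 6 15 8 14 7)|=9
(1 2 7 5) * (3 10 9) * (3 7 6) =(1 2 6 3 10 9 7 5) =[0, 2, 6, 10, 4, 1, 3, 5, 8, 7, 9]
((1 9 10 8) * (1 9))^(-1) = ((8 9 10))^(-1) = (8 10 9)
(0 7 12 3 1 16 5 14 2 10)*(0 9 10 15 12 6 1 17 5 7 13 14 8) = [13, 16, 15, 17, 4, 8, 1, 6, 0, 10, 9, 11, 3, 14, 2, 12, 7, 5] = (0 13 14 2 15 12 3 17 5 8)(1 16 7 6)(9 10)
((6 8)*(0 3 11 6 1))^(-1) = ((0 3 11 6 8 1))^(-1) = (0 1 8 6 11 3)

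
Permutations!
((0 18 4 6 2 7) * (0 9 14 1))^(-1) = (0 1 14 9 7 2 6 4 18)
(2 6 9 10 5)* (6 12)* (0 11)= (0 11)(2 12 6 9 10 5)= [11, 1, 12, 3, 4, 2, 9, 7, 8, 10, 5, 0, 6]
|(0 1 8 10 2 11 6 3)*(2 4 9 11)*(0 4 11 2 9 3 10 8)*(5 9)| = 6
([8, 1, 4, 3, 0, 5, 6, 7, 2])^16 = [0, 1, 2, 3, 4, 5, 6, 7, 8]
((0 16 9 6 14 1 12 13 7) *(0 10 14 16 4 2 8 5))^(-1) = (0 5 8 2 4)(1 14 10 7 13 12)(6 9 16)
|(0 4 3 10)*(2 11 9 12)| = 4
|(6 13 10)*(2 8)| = 6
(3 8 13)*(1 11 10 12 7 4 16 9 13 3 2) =(1 11 10 12 7 4 16 9 13 2)(3 8) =[0, 11, 1, 8, 16, 5, 6, 4, 3, 13, 12, 10, 7, 2, 14, 15, 9]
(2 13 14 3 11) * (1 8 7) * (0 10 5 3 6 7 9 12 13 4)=(0 10 5 3 11 2 4)(1 8 9 12 13 14 6 7)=[10, 8, 4, 11, 0, 3, 7, 1, 9, 12, 5, 2, 13, 14, 6]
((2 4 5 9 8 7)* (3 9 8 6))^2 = ((2 4 5 8 7)(3 9 6))^2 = (2 5 7 4 8)(3 6 9)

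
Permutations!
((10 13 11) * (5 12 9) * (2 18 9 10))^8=(18)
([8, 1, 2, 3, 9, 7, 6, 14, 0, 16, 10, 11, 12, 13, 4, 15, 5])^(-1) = [8, 1, 2, 3, 14, 16, 6, 5, 0, 4, 10, 11, 12, 13, 7, 15, 9]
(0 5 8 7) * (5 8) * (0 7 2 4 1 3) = [8, 3, 4, 0, 1, 5, 6, 7, 2] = (0 8 2 4 1 3)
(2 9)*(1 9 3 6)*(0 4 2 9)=(9)(0 4 2 3 6 1)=[4, 0, 3, 6, 2, 5, 1, 7, 8, 9]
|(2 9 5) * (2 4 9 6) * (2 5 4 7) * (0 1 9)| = |(0 1 9 4)(2 6 5 7)| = 4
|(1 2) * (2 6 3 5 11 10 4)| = 8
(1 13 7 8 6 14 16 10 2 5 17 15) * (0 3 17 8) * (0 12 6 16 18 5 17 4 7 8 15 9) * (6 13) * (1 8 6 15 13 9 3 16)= (0 16 10 2 17 3 4 7 12 9)(1 15 8)(5 13 6 14 18)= [16, 15, 17, 4, 7, 13, 14, 12, 1, 0, 2, 11, 9, 6, 18, 8, 10, 3, 5]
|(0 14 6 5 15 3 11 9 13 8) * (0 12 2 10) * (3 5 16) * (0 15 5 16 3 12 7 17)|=|(0 14 6 3 11 9 13 8 7 17)(2 10 15 16 12)|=10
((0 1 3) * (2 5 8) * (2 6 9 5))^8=((0 1 3)(5 8 6 9))^8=(9)(0 3 1)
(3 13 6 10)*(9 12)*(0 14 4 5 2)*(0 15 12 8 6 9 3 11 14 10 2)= (0 10 11 14 4 5)(2 15 12 3 13 9 8 6)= [10, 1, 15, 13, 5, 0, 2, 7, 6, 8, 11, 14, 3, 9, 4, 12]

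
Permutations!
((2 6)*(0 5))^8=((0 5)(2 6))^8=(6)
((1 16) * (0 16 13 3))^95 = ((0 16 1 13 3))^95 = (16)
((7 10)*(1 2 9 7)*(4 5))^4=((1 2 9 7 10)(4 5))^4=(1 10 7 9 2)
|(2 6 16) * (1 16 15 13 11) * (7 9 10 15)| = |(1 16 2 6 7 9 10 15 13 11)| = 10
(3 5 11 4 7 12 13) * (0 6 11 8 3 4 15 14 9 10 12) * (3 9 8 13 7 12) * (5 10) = (0 6 11 15 14 8 9 5 13 4 12 7)(3 10) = [6, 1, 2, 10, 12, 13, 11, 0, 9, 5, 3, 15, 7, 4, 8, 14]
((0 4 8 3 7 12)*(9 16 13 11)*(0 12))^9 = (0 7 3 8 4)(9 16 13 11)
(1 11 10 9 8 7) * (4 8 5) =(1 11 10 9 5 4 8 7) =[0, 11, 2, 3, 8, 4, 6, 1, 7, 5, 9, 10]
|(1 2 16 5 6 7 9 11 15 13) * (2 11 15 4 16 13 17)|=|(1 11 4 16 5 6 7 9 15 17 2 13)|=12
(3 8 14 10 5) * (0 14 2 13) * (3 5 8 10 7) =[14, 1, 13, 10, 4, 5, 6, 3, 2, 9, 8, 11, 12, 0, 7] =(0 14 7 3 10 8 2 13)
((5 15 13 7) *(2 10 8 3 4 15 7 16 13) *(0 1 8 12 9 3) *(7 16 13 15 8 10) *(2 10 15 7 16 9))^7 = ((0 1 15 10 12 2 16 7 5 9 3 4 8))^7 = (0 7 1 5 15 9 10 3 12 4 2 8 16)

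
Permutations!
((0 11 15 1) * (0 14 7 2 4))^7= ((0 11 15 1 14 7 2 4))^7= (0 4 2 7 14 1 15 11)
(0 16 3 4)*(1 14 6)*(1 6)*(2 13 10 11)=[16, 14, 13, 4, 0, 5, 6, 7, 8, 9, 11, 2, 12, 10, 1, 15, 3]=(0 16 3 4)(1 14)(2 13 10 11)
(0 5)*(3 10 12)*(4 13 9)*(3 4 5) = (0 3 10 12 4 13 9 5) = [3, 1, 2, 10, 13, 0, 6, 7, 8, 5, 12, 11, 4, 9]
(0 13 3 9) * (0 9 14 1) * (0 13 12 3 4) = (0 12 3 14 1 13 4) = [12, 13, 2, 14, 0, 5, 6, 7, 8, 9, 10, 11, 3, 4, 1]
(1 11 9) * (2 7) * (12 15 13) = (1 11 9)(2 7)(12 15 13) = [0, 11, 7, 3, 4, 5, 6, 2, 8, 1, 10, 9, 15, 12, 14, 13]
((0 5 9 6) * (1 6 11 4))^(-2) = (0 1 11 5 6 4 9)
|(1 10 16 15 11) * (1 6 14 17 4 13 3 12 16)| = 10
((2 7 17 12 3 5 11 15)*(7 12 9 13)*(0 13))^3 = ((0 13 7 17 9)(2 12 3 5 11 15))^3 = (0 17 13 9 7)(2 5)(3 15)(11 12)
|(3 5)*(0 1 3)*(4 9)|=4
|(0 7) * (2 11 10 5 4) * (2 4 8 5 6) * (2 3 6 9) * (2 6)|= 6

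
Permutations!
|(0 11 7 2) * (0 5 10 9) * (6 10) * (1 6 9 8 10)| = |(0 11 7 2 5 9)(1 6)(8 10)| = 6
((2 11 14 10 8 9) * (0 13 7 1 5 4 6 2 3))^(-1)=(0 3 9 8 10 14 11 2 6 4 5 1 7 13)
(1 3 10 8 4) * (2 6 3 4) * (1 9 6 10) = [0, 4, 10, 1, 9, 5, 3, 7, 2, 6, 8] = (1 4 9 6 3)(2 10 8)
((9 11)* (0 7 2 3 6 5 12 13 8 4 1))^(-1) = ((0 7 2 3 6 5 12 13 8 4 1)(9 11))^(-1) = (0 1 4 8 13 12 5 6 3 2 7)(9 11)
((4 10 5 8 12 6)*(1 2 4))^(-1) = (1 6 12 8 5 10 4 2)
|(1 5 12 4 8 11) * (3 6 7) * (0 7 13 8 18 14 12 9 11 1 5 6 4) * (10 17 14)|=36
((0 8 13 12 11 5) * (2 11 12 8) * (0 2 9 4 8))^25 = (13)(2 11 5)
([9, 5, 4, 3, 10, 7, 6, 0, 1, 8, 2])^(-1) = (0 7 5 1 8 9)(2 10 4)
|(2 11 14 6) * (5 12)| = |(2 11 14 6)(5 12)| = 4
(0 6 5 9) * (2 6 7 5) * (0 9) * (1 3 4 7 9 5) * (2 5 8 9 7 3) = (0 7 1 2 6 5)(3 4)(8 9) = [7, 2, 6, 4, 3, 0, 5, 1, 9, 8]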